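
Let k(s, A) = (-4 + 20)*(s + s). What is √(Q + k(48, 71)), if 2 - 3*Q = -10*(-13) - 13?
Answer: √13479/3 ≈ 38.700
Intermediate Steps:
k(s, A) = 32*s (k(s, A) = 16*(2*s) = 32*s)
Q = -115/3 (Q = ⅔ - (-10*(-13) - 13)/3 = ⅔ - (130 - 13)/3 = ⅔ - ⅓*117 = ⅔ - 39 = -115/3 ≈ -38.333)
√(Q + k(48, 71)) = √(-115/3 + 32*48) = √(-115/3 + 1536) = √(4493/3) = √13479/3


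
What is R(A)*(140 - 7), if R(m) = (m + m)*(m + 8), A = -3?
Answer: -3990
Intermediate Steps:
R(m) = 2*m*(8 + m) (R(m) = (2*m)*(8 + m) = 2*m*(8 + m))
R(A)*(140 - 7) = (2*(-3)*(8 - 3))*(140 - 7) = (2*(-3)*5)*133 = -30*133 = -3990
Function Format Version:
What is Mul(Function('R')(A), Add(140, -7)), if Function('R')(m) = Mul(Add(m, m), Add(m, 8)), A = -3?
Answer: -3990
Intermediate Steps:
Function('R')(m) = Mul(2, m, Add(8, m)) (Function('R')(m) = Mul(Mul(2, m), Add(8, m)) = Mul(2, m, Add(8, m)))
Mul(Function('R')(A), Add(140, -7)) = Mul(Mul(2, -3, Add(8, -3)), Add(140, -7)) = Mul(Mul(2, -3, 5), 133) = Mul(-30, 133) = -3990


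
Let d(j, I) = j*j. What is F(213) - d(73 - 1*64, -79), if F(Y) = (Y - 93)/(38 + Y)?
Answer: -20211/251 ≈ -80.522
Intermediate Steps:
F(Y) = (-93 + Y)/(38 + Y)
d(j, I) = j**2
F(213) - d(73 - 1*64, -79) = (-93 + 213)/(38 + 213) - (73 - 1*64)**2 = 120/251 - (73 - 64)**2 = (1/251)*120 - 1*9**2 = 120/251 - 1*81 = 120/251 - 81 = -20211/251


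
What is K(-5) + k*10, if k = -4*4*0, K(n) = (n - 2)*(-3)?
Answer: 21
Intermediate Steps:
K(n) = 6 - 3*n (K(n) = (-2 + n)*(-3) = 6 - 3*n)
k = 0 (k = -16*0 = 0)
K(-5) + k*10 = (6 - 3*(-5)) + 0*10 = (6 + 15) + 0 = 21 + 0 = 21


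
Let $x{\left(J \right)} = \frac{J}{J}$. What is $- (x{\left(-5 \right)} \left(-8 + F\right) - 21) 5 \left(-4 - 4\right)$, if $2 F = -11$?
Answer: $-1380$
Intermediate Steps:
$F = - \frac{11}{2}$ ($F = \frac{1}{2} \left(-11\right) = - \frac{11}{2} \approx -5.5$)
$x{\left(J \right)} = 1$
$- (x{\left(-5 \right)} \left(-8 + F\right) - 21) 5 \left(-4 - 4\right) = - (1 \left(-8 - \frac{11}{2}\right) - 21) 5 \left(-4 - 4\right) = - (1 \left(- \frac{27}{2}\right) - 21) 5 \left(-8\right) = - (- \frac{27}{2} - 21) \left(-40\right) = \left(-1\right) \left(- \frac{69}{2}\right) \left(-40\right) = \frac{69}{2} \left(-40\right) = -1380$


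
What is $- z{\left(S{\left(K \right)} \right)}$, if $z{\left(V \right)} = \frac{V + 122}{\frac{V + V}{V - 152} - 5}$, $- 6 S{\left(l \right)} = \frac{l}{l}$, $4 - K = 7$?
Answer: $\frac{667403}{27378} \approx 24.377$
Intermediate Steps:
$K = -3$ ($K = 4 - 7 = -3$)
$S{\left(l \right)} = - \frac{1}{6}$ ($S{\left(l \right)} = - \frac{l \frac{1}{l}}{6} = \left(- \frac{1}{6}\right) 1 = - \frac{1}{6}$)
$z{\left(V \right)} = \frac{122 + V}{-5 + \frac{2 V}{-152 + V}}$ ($z{\left(V \right)} = \frac{122 + V}{\frac{2 V}{-152 + V} - 5} = \frac{122 + V}{-5 + \frac{2 V}{-152 + V}}$)
$- z{\left(S{\left(K \right)} \right)} = - \frac{18544 - \left(- \frac{1}{6}\right)^{2} + 30 \left(- \frac{1}{6}\right)}{-760 + 3 \left(- \frac{1}{6}\right)} = - \frac{18544 - \frac{1}{36} - 5}{-760 - \frac{1}{2}} = - \frac{18544 - \frac{1}{36} - 5}{- \frac{1521}{2}} = - \frac{\left(-2\right) 667403}{1521 \cdot 36} = \left(-1\right) \left(- \frac{667403}{27378}\right) = \frac{667403}{27378}$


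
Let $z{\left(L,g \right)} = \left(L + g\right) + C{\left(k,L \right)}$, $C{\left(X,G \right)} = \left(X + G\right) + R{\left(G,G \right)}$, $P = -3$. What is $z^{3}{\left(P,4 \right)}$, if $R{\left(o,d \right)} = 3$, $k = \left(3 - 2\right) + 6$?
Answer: $512$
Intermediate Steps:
$k = 7$ ($k = 1 + 6 = 7$)
$C{\left(X,G \right)} = 3 + G + X$ ($C{\left(X,G \right)} = \left(X + G\right) + 3 = \left(G + X\right) + 3 = 3 + G + X$)
$z{\left(L,g \right)} = 10 + g + 2 L$ ($z{\left(L,g \right)} = \left(L + g\right) + \left(3 + L + 7\right) = \left(L + g\right) + \left(10 + L\right) = 10 + g + 2 L$)
$z^{3}{\left(P,4 \right)} = \left(10 + 4 + 2 \left(-3\right)\right)^{3} = \left(10 + 4 - 6\right)^{3} = 8^{3} = 512$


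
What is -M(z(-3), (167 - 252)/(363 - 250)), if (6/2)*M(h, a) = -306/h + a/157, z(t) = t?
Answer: -1809497/53223 ≈ -33.998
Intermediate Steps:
M(h, a) = -102/h + a/471 (M(h, a) = (-306/h + a/157)/3 = -102/h + a/471)
-M(z(-3), (167 - 252)/(363 - 250)) = -(-102/(-3) + ((167 - 252)/(363 - 250))/471) = -(-102*(-1/3) + (-85/113)/471) = -(34 + (-85*1/113)/471) = -(34 + (1/471)*(-85/113)) = -(34 - 85/53223) = -1*1809497/53223 = -1809497/53223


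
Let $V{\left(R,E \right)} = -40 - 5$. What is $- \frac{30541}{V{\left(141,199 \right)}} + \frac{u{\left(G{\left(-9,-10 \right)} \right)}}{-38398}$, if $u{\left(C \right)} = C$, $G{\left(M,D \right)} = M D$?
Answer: $\frac{586354634}{863955} \approx 678.69$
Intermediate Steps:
$V{\left(R,E \right)} = -45$ ($V{\left(R,E \right)} = -40 - 5 = -45$)
$G{\left(M,D \right)} = D M$
$- \frac{30541}{V{\left(141,199 \right)}} + \frac{u{\left(G{\left(-9,-10 \right)} \right)}}{-38398} = - \frac{30541}{-45} + \frac{\left(-10\right) \left(-9\right)}{-38398} = \left(-30541\right) \left(- \frac{1}{45}\right) + 90 \left(- \frac{1}{38398}\right) = \frac{30541}{45} - \frac{45}{19199} = \frac{586354634}{863955}$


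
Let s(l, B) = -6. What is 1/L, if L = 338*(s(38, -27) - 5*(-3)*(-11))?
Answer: -1/57798 ≈ -1.7302e-5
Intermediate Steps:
L = -57798 (L = 338*(-6 - 5*(-3)*(-11)) = 338*(-6 + 15*(-11)) = 338*(-6 - 165) = 338*(-171) = -57798)
1/L = 1/(-57798) = -1/57798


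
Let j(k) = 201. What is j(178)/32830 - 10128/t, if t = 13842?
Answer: -820199/1130430 ≈ -0.72556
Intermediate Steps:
j(178)/32830 - 10128/t = 201/32830 - 10128/13842 = 201*(1/32830) - 10128*1/13842 = 3/490 - 1688/2307 = -820199/1130430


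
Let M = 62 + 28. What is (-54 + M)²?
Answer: 1296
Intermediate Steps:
M = 90
(-54 + M)² = (-54 + 90)² = 36² = 1296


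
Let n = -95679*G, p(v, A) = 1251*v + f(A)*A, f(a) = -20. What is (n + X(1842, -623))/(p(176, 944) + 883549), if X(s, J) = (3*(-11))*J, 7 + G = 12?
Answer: -152612/361615 ≈ -0.42203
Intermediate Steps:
G = 5 (G = -7 + 12 = 5)
p(v, A) = -20*A + 1251*v (p(v, A) = 1251*v - 20*A = -20*A + 1251*v)
X(s, J) = -33*J
n = -478395 (n = -95679*5 = -478395)
(n + X(1842, -623))/(p(176, 944) + 883549) = (-478395 - 33*(-623))/((-20*944 + 1251*176) + 883549) = (-478395 + 20559)/((-18880 + 220176) + 883549) = -457836/(201296 + 883549) = -457836/1084845 = -457836*1/1084845 = -152612/361615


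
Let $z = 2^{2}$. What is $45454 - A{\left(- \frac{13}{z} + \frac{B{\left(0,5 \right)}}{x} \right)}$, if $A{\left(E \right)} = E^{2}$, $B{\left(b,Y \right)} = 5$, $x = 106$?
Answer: $\frac{2042423535}{44944} \approx 45444.0$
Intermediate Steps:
$z = 4$
$45454 - A{\left(- \frac{13}{z} + \frac{B{\left(0,5 \right)}}{x} \right)} = 45454 - \left(- \frac{13}{4} + \frac{5}{106}\right)^{2} = 45454 - \left(- \frac{679}{212}\right)^{2} = 45454 - \frac{461041}{44944} = \frac{2042423535}{44944}$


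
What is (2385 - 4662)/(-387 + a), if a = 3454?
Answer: -2277/3067 ≈ -0.74242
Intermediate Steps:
(2385 - 4662)/(-387 + a) = (2385 - 4662)/(-387 + 3454) = -2277/3067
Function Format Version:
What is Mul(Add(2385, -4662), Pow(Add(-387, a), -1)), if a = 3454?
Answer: Rational(-2277, 3067) ≈ -0.74242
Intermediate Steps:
Mul(Add(2385, -4662), Pow(Add(-387, a), -1)) = Mul(Add(2385, -4662), Pow(Add(-387, 3454), -1)) = Mul(-2277, Pow(3067, -1)) = Mul(-2277, Rational(1, 3067)) = Rational(-2277, 3067)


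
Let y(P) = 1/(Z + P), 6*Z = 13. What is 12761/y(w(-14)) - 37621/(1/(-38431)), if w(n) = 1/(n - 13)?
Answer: 78075350669/54 ≈ 1.4458e+9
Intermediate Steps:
Z = 13/6 (Z = (⅙)*13 = 13/6 ≈ 2.1667)
w(n) = 1/(-13 + n)
y(P) = 1/(13/6 + P)
12761/y(w(-14)) - 37621/(1/(-38431)) = 12761/((6/(13 + 6/(-13 - 14)))) - 37621/(1/(-38431)) = 12761/((6/(13 + 6/(-27)))) - 37621/(-1/38431) = 12761/((6/(13 + 6*(-1/27)))) - 37621*(-38431) = 12761/((6/(13 - 2/9))) + 1445812651 = 12761/((6/(115/9))) + 1445812651 = 12761/((6*(9/115))) + 1445812651 = 12761/(54/115) + 1445812651 = 12761*(115/54) + 1445812651 = 1467515/54 + 1445812651 = 78075350669/54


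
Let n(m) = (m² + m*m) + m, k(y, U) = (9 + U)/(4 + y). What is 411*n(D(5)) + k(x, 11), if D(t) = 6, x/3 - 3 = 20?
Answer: 2340254/73 ≈ 32058.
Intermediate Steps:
x = 69 (x = 9 + 3*20 = 9 + 60 = 69)
k(y, U) = (9 + U)/(4 + y)
n(m) = m + 2*m² (n(m) = (m² + m²) + m = 2*m² + m = m + 2*m²)
411*n(D(5)) + k(x, 11) = 411*(6*(1 + 2*6)) + (9 + 11)/(4 + 69) = 411*(6*(1 + 12)) + 20/73 = 411*(6*13) + (1/73)*20 = 411*78 + 20/73 = 32058 + 20/73 = 2340254/73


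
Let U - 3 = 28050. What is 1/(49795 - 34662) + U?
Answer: 424526050/15133 ≈ 28053.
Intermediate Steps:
U = 28053 (U = 3 + 28050 = 28053)
1/(49795 - 34662) + U = 1/(49795 - 34662) + 28053 = 1/15133 + 28053 = 424526050/15133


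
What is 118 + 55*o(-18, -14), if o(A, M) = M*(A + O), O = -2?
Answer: 15518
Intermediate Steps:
o(A, M) = M*(-2 + A) (o(A, M) = M*(A - 2) = M*(-2 + A))
118 + 55*o(-18, -14) = 118 + 55*(-14*(-2 - 18)) = 118 + 55*(-14*(-20)) = 118 + 55*280 = 118 + 15400 = 15518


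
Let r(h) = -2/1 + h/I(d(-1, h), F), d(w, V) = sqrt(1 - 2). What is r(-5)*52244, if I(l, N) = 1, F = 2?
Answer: -365708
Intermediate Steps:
d(w, V) = I (d(w, V) = sqrt(-1) = I)
r(h) = -2 + h (r(h) = -2/1 + h/1 = -2*1 + h*1 = -2 + h)
r(-5)*52244 = (-2 - 5)*52244 = -7*52244 = -365708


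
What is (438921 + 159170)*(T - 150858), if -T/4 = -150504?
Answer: 269833539378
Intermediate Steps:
T = 602016 (T = -4*(-150504) = 602016)
(438921 + 159170)*(T - 150858) = (438921 + 159170)*(602016 - 150858) = 598091*451158 = 269833539378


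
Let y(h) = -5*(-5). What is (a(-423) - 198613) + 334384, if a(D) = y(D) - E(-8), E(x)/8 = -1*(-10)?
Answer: 135716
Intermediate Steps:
y(h) = 25
E(x) = 80 (E(x) = 8*(-1*(-10)) = 8*10 = 80)
a(D) = -55 (a(D) = 25 - 1*80 = 25 - 80 = -55)
(a(-423) - 198613) + 334384 = (-55 - 198613) + 334384 = -198668 + 334384 = 135716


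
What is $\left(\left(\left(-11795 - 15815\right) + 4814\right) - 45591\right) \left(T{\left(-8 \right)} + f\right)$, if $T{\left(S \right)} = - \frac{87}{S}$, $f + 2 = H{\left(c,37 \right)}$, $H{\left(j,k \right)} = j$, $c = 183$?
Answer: $- \frac{104974045}{8} \approx -1.3122 \cdot 10^{7}$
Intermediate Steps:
$f = 181$ ($f = -2 + 183 = 181$)
$\left(\left(\left(-11795 - 15815\right) + 4814\right) - 45591\right) \left(T{\left(-8 \right)} + f\right) = \left(\left(\left(-11795 - 15815\right) + 4814\right) - 45591\right) \left(- \frac{87}{-8} + 181\right) = \left(\left(-27610 + 4814\right) - 45591\right) \left(\left(-87\right) \left(- \frac{1}{8}\right) + 181\right) = \left(-22796 - 45591\right) \left(\frac{87}{8} + 181\right) = \left(-68387\right) \frac{1535}{8} = - \frac{104974045}{8}$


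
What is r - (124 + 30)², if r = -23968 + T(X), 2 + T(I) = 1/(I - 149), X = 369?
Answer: -10490919/220 ≈ -47686.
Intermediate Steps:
T(I) = -2 + 1/(-149 + I) (T(I) = -2 + 1/(I - 149) = -2 + 1/(-149 + I))
r = -5273399/220 (r = -23968 + (299 - 2*369)/(-149 + 369) = -23968 + (299 - 738)/220 = -23968 + (1/220)*(-439) = -23968 - 439/220 = -5273399/220 ≈ -23970.)
r - (124 + 30)² = -5273399/220 - (124 + 30)² = -5273399/220 - 1*154² = -5273399/220 - 1*23716 = -5273399/220 - 23716 = -10490919/220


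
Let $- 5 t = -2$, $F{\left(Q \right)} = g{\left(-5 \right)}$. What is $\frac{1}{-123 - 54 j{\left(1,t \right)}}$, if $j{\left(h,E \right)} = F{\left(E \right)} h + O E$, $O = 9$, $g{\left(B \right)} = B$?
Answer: $- \frac{5}{237} \approx -0.021097$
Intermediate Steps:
$F{\left(Q \right)} = -5$
$t = \frac{2}{5}$ ($t = \left(- \frac{1}{5}\right) \left(-2\right) = \frac{2}{5} \approx 0.4$)
$j{\left(h,E \right)} = - 5 h + 9 E$
$\frac{1}{-123 - 54 j{\left(1,t \right)}} = \frac{1}{-123 - 54 \left(\left(-5\right) 1 + 9 \cdot \frac{2}{5}\right)} = \frac{1}{-123 - 54 \left(-5 + \frac{18}{5}\right)} = \frac{1}{-123 - - \frac{378}{5}} = \frac{1}{-123 + \frac{378}{5}} = \frac{1}{- \frac{237}{5}} = - \frac{5}{237}$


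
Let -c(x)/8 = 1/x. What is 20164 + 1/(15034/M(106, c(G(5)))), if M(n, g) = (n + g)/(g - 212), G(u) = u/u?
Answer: 33346013311/1653740 ≈ 20164.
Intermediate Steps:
G(u) = 1
c(x) = -8/x
M(n, g) = (g + n)/(-212 + g)
20164 + 1/(15034/M(106, c(G(5)))) = 20164 + 1/(15034/(((-8/1 + 106)/(-212 - 8/1)))) = 20164 + 1/(15034/(((-8*1 + 106)/(-212 - 8*1)))) = 20164 + 1/(15034/(((-8 + 106)/(-212 - 8)))) = 20164 + 1/(15034/((98/(-220)))) = 20164 + 1/(15034/((-1/220*98))) = 20164 + 1/(15034/(-49/110)) = 20164 + 1/(15034*(-110/49)) = 20164 + 1/(-1653740/49) = 20164 - 49/1653740 = 33346013311/1653740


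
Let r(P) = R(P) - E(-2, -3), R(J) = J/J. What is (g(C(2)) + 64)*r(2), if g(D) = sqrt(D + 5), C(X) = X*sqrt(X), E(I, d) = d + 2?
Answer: 128 + 2*sqrt(5 + 2*sqrt(2)) ≈ 133.60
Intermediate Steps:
E(I, d) = 2 + d
R(J) = 1
C(X) = X**(3/2)
g(D) = sqrt(5 + D)
r(P) = 2 (r(P) = 1 - (2 - 3) = 1 - 1*(-1) = 1 + 1 = 2)
(g(C(2)) + 64)*r(2) = (sqrt(5 + 2**(3/2)) + 64)*2 = (sqrt(5 + 2*sqrt(2)) + 64)*2 = (64 + sqrt(5 + 2*sqrt(2)))*2 = 128 + 2*sqrt(5 + 2*sqrt(2))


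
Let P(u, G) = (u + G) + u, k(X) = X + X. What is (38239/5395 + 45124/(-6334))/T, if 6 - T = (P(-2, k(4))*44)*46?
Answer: 619077/138225456850 ≈ 4.4787e-6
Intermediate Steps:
k(X) = 2*X
P(u, G) = G + 2*u (P(u, G) = (G + u) + u = G + 2*u)
T = -8090 (T = 6 - (2*4 + 2*(-2))*44*46 = 6 - (8 - 4)*44*46 = 6 - 4*44*46 = 6 - 176*46 = 6 - 1*8096 = 6 - 8096 = -8090)
(38239/5395 + 45124/(-6334))/T = (38239/5395 + 45124/(-6334))/(-8090) = (38239*(1/5395) + 45124*(-1/6334))*(-1/8090) = (38239/5395 - 22562/3167)*(-1/8090) = -619077/17085965*(-1/8090) = 619077/138225456850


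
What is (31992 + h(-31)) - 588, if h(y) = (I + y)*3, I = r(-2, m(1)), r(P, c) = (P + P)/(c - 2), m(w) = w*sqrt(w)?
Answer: 31323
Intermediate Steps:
m(w) = w**(3/2)
r(P, c) = 2*P/(-2 + c) (r(P, c) = (2*P)/(-2 + c) = 2*P/(-2 + c))
I = 4 (I = 2*(-2)/(-2 + 1**(3/2)) = 2*(-2)/(-2 + 1) = 2*(-2)/(-1) = 2*(-2)*(-1) = 4)
h(y) = 12 + 3*y (h(y) = (4 + y)*3 = 12 + 3*y)
(31992 + h(-31)) - 588 = (31992 + (12 + 3*(-31))) - 588 = (31992 + (12 - 93)) - 588 = (31992 - 81) - 588 = 31911 - 588 = 31323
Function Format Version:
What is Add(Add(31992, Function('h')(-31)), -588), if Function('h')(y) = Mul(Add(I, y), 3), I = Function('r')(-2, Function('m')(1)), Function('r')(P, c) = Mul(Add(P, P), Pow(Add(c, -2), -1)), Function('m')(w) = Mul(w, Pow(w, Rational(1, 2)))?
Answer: 31323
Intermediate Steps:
Function('m')(w) = Pow(w, Rational(3, 2))
Function('r')(P, c) = Mul(2, P, Pow(Add(-2, c), -1)) (Function('r')(P, c) = Mul(Mul(2, P), Pow(Add(-2, c), -1)) = Mul(2, P, Pow(Add(-2, c), -1)))
I = 4 (I = Mul(2, -2, Pow(Add(-2, Pow(1, Rational(3, 2))), -1)) = Mul(2, -2, Pow(Add(-2, 1), -1)) = Mul(2, -2, Pow(-1, -1)) = Mul(2, -2, -1) = 4)
Function('h')(y) = Add(12, Mul(3, y)) (Function('h')(y) = Mul(Add(4, y), 3) = Add(12, Mul(3, y)))
Add(Add(31992, Function('h')(-31)), -588) = Add(Add(31992, Add(12, Mul(3, -31))), -588) = Add(Add(31992, Add(12, -93)), -588) = Add(Add(31992, -81), -588) = Add(31911, -588) = 31323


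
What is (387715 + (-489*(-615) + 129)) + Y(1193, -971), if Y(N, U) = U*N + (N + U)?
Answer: -469602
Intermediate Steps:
Y(N, U) = N + U + N*U (Y(N, U) = N*U + (N + U) = N + U + N*U)
(387715 + (-489*(-615) + 129)) + Y(1193, -971) = (387715 + (-489*(-615) + 129)) + (1193 - 971 + 1193*(-971)) = (387715 + (300735 + 129)) + (1193 - 971 - 1158403) = (387715 + 300864) - 1158181 = 688579 - 1158181 = -469602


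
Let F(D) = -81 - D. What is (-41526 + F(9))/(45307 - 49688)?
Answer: 41616/4381 ≈ 9.4992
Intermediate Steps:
(-41526 + F(9))/(45307 - 49688) = (-41526 + (-81 - 1*9))/(45307 - 49688) = (-41526 + (-81 - 9))/(-4381) = (-41526 - 90)*(-1/4381) = -41616*(-1/4381) = 41616/4381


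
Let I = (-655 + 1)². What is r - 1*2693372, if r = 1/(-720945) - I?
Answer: -2250132788161/720945 ≈ -3.1211e+6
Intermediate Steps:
I = 427716 (I = (-654)² = 427716)
r = -308359711621/720945 (r = 1/(-720945) - 1*427716 = -1/720945 - 427716 = -308359711621/720945 ≈ -4.2772e+5)
r - 1*2693372 = -308359711621/720945 - 1*2693372 = -308359711621/720945 - 2693372 = -2250132788161/720945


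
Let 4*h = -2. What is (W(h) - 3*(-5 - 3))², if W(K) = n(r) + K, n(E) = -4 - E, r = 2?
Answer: 1225/4 ≈ 306.25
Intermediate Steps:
h = -½ (h = (¼)*(-2) = -½ ≈ -0.50000)
W(K) = -6 + K (W(K) = (-4 - 1*2) + K = (-4 - 2) + K = -6 + K)
(W(h) - 3*(-5 - 3))² = ((-6 - ½) - 3*(-5 - 3))² = (-13/2 - 3*(-8))² = (-13/2 + 24)² = (35/2)² = 1225/4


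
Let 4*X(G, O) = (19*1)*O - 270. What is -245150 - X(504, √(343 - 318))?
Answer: -980425/4 ≈ -2.4511e+5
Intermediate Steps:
X(G, O) = -135/2 + 19*O/4 (X(G, O) = ((19*1)*O - 270)/4 = (19*O - 270)/4 = (-270 + 19*O)/4 = -135/2 + 19*O/4)
-245150 - X(504, √(343 - 318)) = -245150 - (-135/2 + 19*√(343 - 318)/4) = -245150 - (-135/2 + 19*√25/4) = -245150 - (-135/2 + (19/4)*5) = -245150 - (-135/2 + 95/4) = -245150 - 1*(-175/4) = -245150 + 175/4 = -980425/4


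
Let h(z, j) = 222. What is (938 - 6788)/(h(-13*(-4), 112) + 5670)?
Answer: -975/982 ≈ -0.99287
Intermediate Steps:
(938 - 6788)/(h(-13*(-4), 112) + 5670) = (938 - 6788)/(222 + 5670) = -5850/5892 = -5850*1/5892 = -975/982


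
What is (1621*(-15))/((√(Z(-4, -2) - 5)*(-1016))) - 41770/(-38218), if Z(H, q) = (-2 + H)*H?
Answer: 20885/19109 + 24315*√19/19304 ≈ 6.5833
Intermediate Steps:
Z(H, q) = H*(-2 + H)
(1621*(-15))/((√(Z(-4, -2) - 5)*(-1016))) - 41770/(-38218) = (1621*(-15))/((√(-4*(-2 - 4) - 5)*(-1016))) - 41770/(-38218) = -24315*(-1/(1016*√(-4*(-6) - 5))) - 41770*(-1/38218) = -24315*(-1/(1016*√(24 - 5))) + 20885/19109 = -24315*(-√19/19304) + 20885/19109 = -(-24315)*√19/19304 + 20885/19109 = 24315*√19/19304 + 20885/19109 = 20885/19109 + 24315*√19/19304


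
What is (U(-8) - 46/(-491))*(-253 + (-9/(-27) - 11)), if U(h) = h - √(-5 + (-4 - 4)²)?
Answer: 1023554/491 + 791*√59/3 ≈ 4109.9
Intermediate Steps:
U(h) = h - √59 (U(h) = h - √(-5 + (-8)²) = h - √(-5 + 64) = h - √59)
(U(-8) - 46/(-491))*(-253 + (-9/(-27) - 11)) = ((-8 - √59) - 46/(-491))*(-253 + (-9/(-27) - 11)) = ((-8 - √59) - 46*(-1/491))*(-253 + (-9*(-1/27) - 11)) = ((-8 - √59) + 46/491)*(-253 + (⅓ - 11)) = (-3882/491 - √59)*(-253 - 32/3) = (-3882/491 - √59)*(-791/3) = 1023554/491 + 791*√59/3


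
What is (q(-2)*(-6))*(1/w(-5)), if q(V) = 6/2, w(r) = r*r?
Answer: -18/25 ≈ -0.72000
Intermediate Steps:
w(r) = r**2
q(V) = 3 (q(V) = 6*(1/2) = 3)
(q(-2)*(-6))*(1/w(-5)) = (3*(-6))*(1/(-5)**2) = -18/25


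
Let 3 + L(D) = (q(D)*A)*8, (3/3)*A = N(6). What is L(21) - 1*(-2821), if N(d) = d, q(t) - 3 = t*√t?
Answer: 2962 + 1008*√21 ≈ 7581.2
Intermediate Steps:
q(t) = 3 + t^(3/2) (q(t) = 3 + t*√t = 3 + t^(3/2))
A = 6
L(D) = 141 + 48*D^(3/2) (L(D) = -3 + ((3 + D^(3/2))*6)*8 = -3 + (18 + 6*D^(3/2))*8 = -3 + (144 + 48*D^(3/2)) = 141 + 48*D^(3/2))
L(21) - 1*(-2821) = (141 + 48*21^(3/2)) - 1*(-2821) = (141 + 48*(21*√21)) + 2821 = (141 + 1008*√21) + 2821 = 2962 + 1008*√21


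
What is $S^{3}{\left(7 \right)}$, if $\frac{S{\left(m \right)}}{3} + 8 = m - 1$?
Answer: $-216$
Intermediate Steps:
$S{\left(m \right)} = -27 + 3 m$ ($S{\left(m \right)} = -24 + 3 \left(m - 1\right) = -24 + 3 \left(-1 + m\right) = -24 + \left(-3 + 3 m\right) = -27 + 3 m$)
$S^{3}{\left(7 \right)} = \left(-27 + 3 \cdot 7\right)^{3} = \left(-27 + 21\right)^{3} = \left(-6\right)^{3} = -216$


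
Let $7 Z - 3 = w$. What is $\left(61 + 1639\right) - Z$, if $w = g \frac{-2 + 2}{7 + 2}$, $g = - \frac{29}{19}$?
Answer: $\frac{11897}{7} \approx 1699.6$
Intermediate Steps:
$g = - \frac{29}{19}$ ($g = \left(-29\right) \frac{1}{19} = - \frac{29}{19} \approx -1.5263$)
$w = 0$ ($w = - \frac{29 \frac{-2 + 2}{7 + 2}}{19} = - \frac{29 \cdot \frac{0}{9}}{19} = - \frac{29 \cdot 0 \cdot \frac{1}{9}}{19} = \left(- \frac{29}{19}\right) 0 = 0$)
$Z = \frac{3}{7}$ ($Z = \frac{3}{7} + \frac{1}{7} \cdot 0 = \frac{3}{7} + 0 = \frac{3}{7} \approx 0.42857$)
$\left(61 + 1639\right) - Z = \left(61 + 1639\right) - \frac{3}{7} = 1700 - \frac{3}{7} = \frac{11897}{7}$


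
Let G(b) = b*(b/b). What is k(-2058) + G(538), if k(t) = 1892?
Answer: 2430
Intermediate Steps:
G(b) = b (G(b) = b*1 = b)
k(-2058) + G(538) = 1892 + 538 = 2430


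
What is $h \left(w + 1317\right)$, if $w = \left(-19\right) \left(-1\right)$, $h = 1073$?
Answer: $1433528$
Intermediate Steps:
$w = 19$
$h \left(w + 1317\right) = 1073 \left(19 + 1317\right) = 1073 \cdot 1336 = 1433528$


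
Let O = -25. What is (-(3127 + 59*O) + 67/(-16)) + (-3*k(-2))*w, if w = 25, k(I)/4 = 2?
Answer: -36099/16 ≈ -2256.2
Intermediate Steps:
k(I) = 8 (k(I) = 4*2 = 8)
(-(3127 + 59*O) + 67/(-16)) + (-3*k(-2))*w = (-59/(1/(-25 + 53)) + 67/(-16)) - 3*8*25 = (-59/(1/28) + 67*(-1/16)) - 24*25 = (-59/1/28 - 67/16) - 600 = (-59*28 - 67/16) - 600 = (-1652 - 67/16) - 600 = -26499/16 - 600 = -36099/16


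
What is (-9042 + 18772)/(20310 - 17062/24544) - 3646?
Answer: -908594280134/249235789 ≈ -3645.5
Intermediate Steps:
(-9042 + 18772)/(20310 - 17062/24544) - 3646 = 9730/(20310 - 17062*1/24544) - 3646 = 9730/(20310 - 8531/12272) - 3646 = 9730/(249235789/12272) - 3646 = 9730*(12272/249235789) - 3646 = 119406560/249235789 - 3646 = -908594280134/249235789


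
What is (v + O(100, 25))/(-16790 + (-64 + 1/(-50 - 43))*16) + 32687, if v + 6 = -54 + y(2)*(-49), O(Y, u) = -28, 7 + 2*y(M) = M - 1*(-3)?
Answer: 54153144893/1656718 ≈ 32687.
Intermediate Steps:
y(M) = -2 + M/2 (y(M) = -7/2 + (M - 1*(-3))/2 = -7/2 + (M + 3)/2 = -7/2 + (3 + M)/2 = -7/2 + (3/2 + M/2) = -2 + M/2)
v = -11 (v = -6 + (-54 + (-2 + (½)*2)*(-49)) = -6 + (-54 + (-2 + 1)*(-49)) = -6 + (-54 - 1*(-49)) = -6 + (-54 + 49) = -6 - 5 = -11)
(v + O(100, 25))/(-16790 + (-64 + 1/(-50 - 43))*16) + 32687 = (-11 - 28)/(-16790 + (-64 + 1/(-50 - 43))*16) + 32687 = -39/(-16790 + (-64 + 1/(-93))*16) + 32687 = -39/(-16790 + (-64 - 1/93)*16) + 32687 = -39/(-16790 - 5953/93*16) + 32687 = -39/(-16790 - 95248/93) + 32687 = -39/(-1656718/93) + 32687 = -39*(-93/1656718) + 32687 = 3627/1656718 + 32687 = 54153144893/1656718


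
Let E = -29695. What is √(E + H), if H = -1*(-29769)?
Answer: √74 ≈ 8.6023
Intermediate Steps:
H = 29769
√(E + H) = √(-29695 + 29769) = √74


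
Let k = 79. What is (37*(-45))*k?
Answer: -131535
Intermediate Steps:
(37*(-45))*k = (37*(-45))*79 = -1665*79 = -131535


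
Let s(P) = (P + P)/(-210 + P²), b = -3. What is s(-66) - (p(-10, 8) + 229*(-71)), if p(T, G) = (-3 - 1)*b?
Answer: 11226655/691 ≈ 16247.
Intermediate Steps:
p(T, G) = 12 (p(T, G) = (-3 - 1)*(-3) = -4*(-3) = 12)
s(P) = 2*P/(-210 + P²) (s(P) = (2*P)/(-210 + P²) = 2*P/(-210 + P²))
s(-66) - (p(-10, 8) + 229*(-71)) = 2*(-66)/(-210 + (-66)²) - (12 + 229*(-71)) = 2*(-66)/(-210 + 4356) - (12 - 16259) = 2*(-66)/4146 - 1*(-16247) = 2*(-66)*(1/4146) + 16247 = -22/691 + 16247 = 11226655/691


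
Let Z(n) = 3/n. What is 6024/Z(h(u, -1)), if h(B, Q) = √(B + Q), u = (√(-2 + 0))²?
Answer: 2008*I*√3 ≈ 3478.0*I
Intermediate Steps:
u = -2 (u = (√(-2))² = (I*√2)² = -2)
6024/Z(h(u, -1)) = 6024/((3/(√(-2 - 1)))) = 6024/((3/(√(-3)))) = 6024/((3/((I*√3)))) = 6024/((3*(-I*√3/3))) = 6024/((-I*√3)) = 6024*(I*√3/3) = 2008*I*√3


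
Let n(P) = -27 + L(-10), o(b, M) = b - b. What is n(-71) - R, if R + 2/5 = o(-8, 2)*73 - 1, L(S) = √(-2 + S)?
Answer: -128/5 + 2*I*√3 ≈ -25.6 + 3.4641*I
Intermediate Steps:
o(b, M) = 0
n(P) = -27 + 2*I*√3 (n(P) = -27 + √(-2 - 10) = -27 + √(-12) = -27 + 2*I*√3)
R = -7/5 (R = -⅖ + (0*73 - 1) = -⅖ + (0 - 1) = -⅖ - 1 = -7/5 ≈ -1.4000)
n(-71) - R = (-27 + 2*I*√3) - 1*(-7/5) = (-27 + 2*I*√3) + 7/5 = -128/5 + 2*I*√3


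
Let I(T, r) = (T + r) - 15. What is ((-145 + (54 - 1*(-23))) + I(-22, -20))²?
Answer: 15625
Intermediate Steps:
I(T, r) = -15 + T + r
((-145 + (54 - 1*(-23))) + I(-22, -20))² = ((-145 + (54 - 1*(-23))) + (-15 - 22 - 20))² = ((-145 + (54 + 23)) - 57)² = ((-145 + 77) - 57)² = (-68 - 57)² = (-125)² = 15625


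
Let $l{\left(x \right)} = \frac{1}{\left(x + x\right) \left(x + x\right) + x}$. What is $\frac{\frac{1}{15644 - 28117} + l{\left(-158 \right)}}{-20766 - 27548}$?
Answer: $\frac{87225}{60080060802356} \approx 1.4518 \cdot 10^{-9}$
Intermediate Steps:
$l{\left(x \right)} = \frac{1}{x + 4 x^{2}}$ ($l{\left(x \right)} = \frac{1}{2 x 2 x + x} = \frac{1}{4 x^{2} + x} = \frac{1}{x + 4 x^{2}}$)
$\frac{\frac{1}{15644 - 28117} + l{\left(-158 \right)}}{-20766 - 27548} = \frac{\frac{1}{15644 - 28117} + \frac{1}{\left(-158\right) \left(1 + 4 \left(-158\right)\right)}}{-20766 - 27548} = \frac{\frac{1}{-12473} - \frac{1}{158 \left(1 - 632\right)}}{-48314} = \left(- \frac{1}{12473} - \frac{1}{158 \left(-631\right)}\right) \left(- \frac{1}{48314}\right) = \left(- \frac{1}{12473} - - \frac{1}{99698}\right) \left(- \frac{1}{48314}\right) = \left(- \frac{1}{12473} + \frac{1}{99698}\right) \left(- \frac{1}{48314}\right) = \left(- \frac{87225}{1243533154}\right) \left(- \frac{1}{48314}\right) = \frac{87225}{60080060802356}$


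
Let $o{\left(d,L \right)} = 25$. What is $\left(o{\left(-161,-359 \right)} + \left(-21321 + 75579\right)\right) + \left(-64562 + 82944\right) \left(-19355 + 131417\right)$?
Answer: $2059977967$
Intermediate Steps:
$\left(o{\left(-161,-359 \right)} + \left(-21321 + 75579\right)\right) + \left(-64562 + 82944\right) \left(-19355 + 131417\right) = \left(25 + \left(-21321 + 75579\right)\right) + \left(-64562 + 82944\right) \left(-19355 + 131417\right) = \left(25 + 54258\right) + 18382 \cdot 112062 = 54283 + 2059923684 = 2059977967$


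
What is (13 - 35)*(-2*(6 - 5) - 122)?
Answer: 2728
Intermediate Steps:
(13 - 35)*(-2*(6 - 5) - 122) = -22*(-2*1 - 122) = -22*(-2 - 122) = -22*(-124) = 2728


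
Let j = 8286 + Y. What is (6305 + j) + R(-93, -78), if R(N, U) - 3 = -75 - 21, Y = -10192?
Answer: 4306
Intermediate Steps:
R(N, U) = -93 (R(N, U) = 3 + (-75 - 21) = 3 - 96 = -93)
j = -1906 (j = 8286 - 10192 = -1906)
(6305 + j) + R(-93, -78) = (6305 - 1906) - 93 = 4399 - 93 = 4306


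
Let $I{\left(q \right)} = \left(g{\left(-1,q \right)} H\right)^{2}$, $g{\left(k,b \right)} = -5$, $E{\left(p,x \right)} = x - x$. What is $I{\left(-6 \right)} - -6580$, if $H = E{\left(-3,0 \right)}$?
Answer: $6580$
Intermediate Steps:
$E{\left(p,x \right)} = 0$
$H = 0$
$I{\left(q \right)} = 0$ ($I{\left(q \right)} = \left(\left(-5\right) 0\right)^{2} = 0^{2} = 0$)
$I{\left(-6 \right)} - -6580 = 0 - -6580 = 0 + 6580 = 6580$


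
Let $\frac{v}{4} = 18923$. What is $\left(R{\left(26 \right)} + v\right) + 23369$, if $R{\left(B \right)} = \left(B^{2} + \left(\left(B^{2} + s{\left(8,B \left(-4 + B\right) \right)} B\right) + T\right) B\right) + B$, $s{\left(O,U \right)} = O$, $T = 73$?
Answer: $124645$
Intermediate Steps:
$v = 75692$ ($v = 4 \cdot 18923 = 75692$)
$R{\left(B \right)} = B + B^{2} + B \left(73 + B^{2} + 8 B\right)$ ($R{\left(B \right)} = \left(B^{2} + \left(\left(B^{2} + 8 B\right) + 73\right) B\right) + B = \left(B^{2} + \left(73 + B^{2} + 8 B\right) B\right) + B = \left(B^{2} + B \left(73 + B^{2} + 8 B\right)\right) + B = B + B^{2} + B \left(73 + B^{2} + 8 B\right)$)
$\left(R{\left(26 \right)} + v\right) + 23369 = \left(26 \left(74 + 26^{2} + 9 \cdot 26\right) + 75692\right) + 23369 = \left(26 \left(74 + 676 + 234\right) + 75692\right) + 23369 = \left(26 \cdot 984 + 75692\right) + 23369 = \left(25584 + 75692\right) + 23369 = 101276 + 23369 = 124645$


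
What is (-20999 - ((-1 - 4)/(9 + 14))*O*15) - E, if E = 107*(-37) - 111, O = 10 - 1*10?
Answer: -16929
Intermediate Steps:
O = 0 (O = 10 - 10 = 0)
E = -4070 (E = -3959 - 111 = -4070)
(-20999 - ((-1 - 4)/(9 + 14))*O*15) - E = (-20999 - ((-1 - 4)/(9 + 14))*0*15) - 1*(-4070) = (-20999 - -5/23*0*15) + 4070 = (-20999 - -5*1/23*0*15) + 4070 = (-20999 - (-5/23*0)*15) + 4070 = (-20999 - 0*15) + 4070 = (-20999 - 1*0) + 4070 = (-20999 + 0) + 4070 = -20999 + 4070 = -16929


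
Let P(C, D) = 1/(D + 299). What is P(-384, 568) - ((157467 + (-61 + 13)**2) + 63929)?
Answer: -193947899/867 ≈ -2.2370e+5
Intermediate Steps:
P(C, D) = 1/(299 + D)
P(-384, 568) - ((157467 + (-61 + 13)**2) + 63929) = 1/(299 + 568) - ((157467 + (-61 + 13)**2) + 63929) = 1/867 - ((157467 + (-48)**2) + 63929) = 1/867 - ((157467 + 2304) + 63929) = 1/867 - (159771 + 63929) = 1/867 - 1*223700 = 1/867 - 223700 = -193947899/867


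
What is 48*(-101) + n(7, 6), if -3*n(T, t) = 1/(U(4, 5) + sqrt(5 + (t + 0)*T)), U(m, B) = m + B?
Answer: -164835/34 + sqrt(47)/102 ≈ -4848.0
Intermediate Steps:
U(m, B) = B + m
n(T, t) = -1/(3*(9 + sqrt(5 + T*t))) (n(T, t) = -1/(3*((5 + 4) + sqrt(5 + (t + 0)*T))) = -1/(3*(9 + sqrt(5 + t*T))) = -1/(3*(9 + sqrt(5 + T*t))))
48*(-101) + n(7, 6) = 48*(-101) - 1/(27 + 3*sqrt(5 + 7*6)) = -4848 - 1/(27 + 3*sqrt(5 + 42)) = -4848 - 1/(27 + 3*sqrt(47))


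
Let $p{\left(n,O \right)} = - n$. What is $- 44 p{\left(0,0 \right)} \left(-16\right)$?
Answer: $0$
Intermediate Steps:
$- 44 p{\left(0,0 \right)} \left(-16\right) = - 44 \left(\left(-1\right) 0\right) \left(-16\right) = \left(-44\right) 0 \left(-16\right) = 0 \left(-16\right) = 0$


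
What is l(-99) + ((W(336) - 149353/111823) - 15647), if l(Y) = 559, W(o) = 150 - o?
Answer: -1708133855/111823 ≈ -15275.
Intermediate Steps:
l(-99) + ((W(336) - 149353/111823) - 15647) = 559 + (((150 - 1*336) - 149353/111823) - 15647) = 559 + (((150 - 336) - 149353*1/111823) - 15647) = 559 + ((-186 - 149353/111823) - 15647) = 559 + (-20948431/111823 - 15647) = 559 - 1770642912/111823 = -1708133855/111823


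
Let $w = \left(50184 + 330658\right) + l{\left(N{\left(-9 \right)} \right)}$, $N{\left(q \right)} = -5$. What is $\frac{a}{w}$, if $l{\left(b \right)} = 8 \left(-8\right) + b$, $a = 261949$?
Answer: $\frac{261949}{380773} \approx 0.68794$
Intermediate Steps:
$l{\left(b \right)} = -64 + b$
$w = 380773$ ($w = \left(50184 + 330658\right) - 69 = 380842 - 69 = 380773$)
$\frac{a}{w} = \frac{261949}{380773}$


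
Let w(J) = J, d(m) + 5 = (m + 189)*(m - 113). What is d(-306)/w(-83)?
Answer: -49018/83 ≈ -590.58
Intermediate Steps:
d(m) = -5 + (-113 + m)*(189 + m) (d(m) = -5 + (m + 189)*(m - 113) = -5 + (189 + m)*(-113 + m) = -5 + (-113 + m)*(189 + m))
d(-306)/w(-83) = (-21362 + (-306)² + 76*(-306))/(-83) = (-21362 + 93636 - 23256)*(-1/83) = 49018*(-1/83) = -49018/83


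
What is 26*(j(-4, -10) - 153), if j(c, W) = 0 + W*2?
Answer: -4498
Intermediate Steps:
j(c, W) = 2*W (j(c, W) = 0 + 2*W = 2*W)
26*(j(-4, -10) - 153) = 26*(2*(-10) - 153) = 26*(-20 - 153) = 26*(-173) = -4498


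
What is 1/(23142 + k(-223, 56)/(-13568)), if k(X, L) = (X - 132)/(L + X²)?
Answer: 135096576/3126404961863 ≈ 4.3212e-5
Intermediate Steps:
k(X, L) = (-132 + X)/(L + X²)
1/(23142 + k(-223, 56)/(-13568)) = 1/(23142 + ((-132 - 223)/(56 + (-223)²))/(-13568)) = 1/(23142 + (-355/(56 + 49729))*(-1/13568)) = 1/(23142 + (-355/49785)*(-1/13568)) = 1/(23142 + ((1/49785)*(-355))*(-1/13568)) = 1/(23142 - 71/9957*(-1/13568)) = 1/(23142 + 71/135096576) = 1/(3126404961863/135096576) = 135096576/3126404961863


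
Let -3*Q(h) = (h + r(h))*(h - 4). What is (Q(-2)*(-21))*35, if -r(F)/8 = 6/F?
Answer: -32340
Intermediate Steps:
r(F) = -48/F
Q(h) = -(-4 + h)*(h - 48/h)/3 (Q(h) = -(h - 48/h)*(h - 4)/3 = -(h - 48/h)*(-4 + h)/3 = -(-4 + h)*(h - 48/h)/3)
(Q(-2)*(-21))*35 = (((⅓)*(-192 - 2*(48 - 1*(-2)² + 4*(-2)))/(-2))*(-21))*35 = (((⅓)*(-½)*(-192 - 2*(48 - 1*4 - 8)))*(-21))*35 = (((⅓)*(-½)*(-192 - 2*(48 - 4 - 8)))*(-21))*35 = (((⅓)*(-½)*(-192 - 2*36))*(-21))*35 = (((⅓)*(-½)*(-192 - 72))*(-21))*35 = (((⅓)*(-½)*(-264))*(-21))*35 = (44*(-21))*35 = -924*35 = -32340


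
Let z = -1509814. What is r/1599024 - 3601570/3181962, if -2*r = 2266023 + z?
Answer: -6765899921/4944639072 ≈ -1.3683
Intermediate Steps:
r = -756209/2 (r = -(2266023 - 1509814)/2 = -½*756209 = -756209/2 ≈ -3.7810e+5)
r/1599024 - 3601570/3181962 = -756209/2/1599024 - 3601570/3181962 = -756209/2*1/1599024 - 3601570*1/3181962 = -756209/3198048 - 257255/227283 = -6765899921/4944639072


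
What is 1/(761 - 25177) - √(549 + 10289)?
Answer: -1/24416 - √10838 ≈ -104.11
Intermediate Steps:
1/(761 - 25177) - √(549 + 10289) = 1/(-24416) - √10838 = -1/24416 - √10838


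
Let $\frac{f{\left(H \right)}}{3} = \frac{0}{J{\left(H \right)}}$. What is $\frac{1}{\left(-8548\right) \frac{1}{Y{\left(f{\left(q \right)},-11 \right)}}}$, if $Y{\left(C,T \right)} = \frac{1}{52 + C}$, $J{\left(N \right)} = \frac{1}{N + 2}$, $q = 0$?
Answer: $- \frac{1}{444496} \approx -2.2497 \cdot 10^{-6}$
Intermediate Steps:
$J{\left(N \right)} = \frac{1}{2 + N}$
$f{\left(H \right)} = 0$ ($f{\left(H \right)} = 3 \frac{0}{\frac{1}{2 + H}} = 3 \cdot 0 \left(2 + H\right) = 3 \cdot 0 = 0$)
$\frac{1}{\left(-8548\right) \frac{1}{Y{\left(f{\left(q \right)},-11 \right)}}} = \frac{1}{\left(-8548\right) \frac{1}{\frac{1}{52 + 0}}} = \frac{1}{\left(-8548\right) \frac{1}{\frac{1}{52}}} = \frac{1}{\left(-8548\right) 52} = \frac{1}{-444496} = - \frac{1}{444496}$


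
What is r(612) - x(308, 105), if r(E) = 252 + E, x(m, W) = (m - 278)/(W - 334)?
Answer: 197886/229 ≈ 864.13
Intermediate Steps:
x(m, W) = (-278 + m)/(-334 + W)
r(612) - x(308, 105) = (252 + 612) - (-278 + 308)/(-334 + 105) = 864 - 30/(-229) = 864 - (-1)*30/229 = 864 - 1*(-30/229) = 864 + 30/229 = 197886/229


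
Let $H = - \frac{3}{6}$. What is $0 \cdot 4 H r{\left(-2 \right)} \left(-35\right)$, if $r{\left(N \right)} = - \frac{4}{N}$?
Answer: $0$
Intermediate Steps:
$H = - \frac{1}{2}$ ($H = \left(-3\right) \frac{1}{6} = - \frac{1}{2} \approx -0.5$)
$0 \cdot 4 H r{\left(-2 \right)} \left(-35\right) = 0 \cdot 4 \left(- \frac{1}{2}\right) \left(- \frac{4}{-2}\right) \left(-35\right) = 0 \left(- \frac{1}{2}\right) \left(\left(-4\right) \left(- \frac{1}{2}\right)\right) \left(-35\right) = 0 \cdot 2 \left(-35\right) = 0 \left(-35\right) = 0$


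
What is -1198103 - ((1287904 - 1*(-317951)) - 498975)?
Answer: -2304983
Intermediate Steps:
-1198103 - ((1287904 - 1*(-317951)) - 498975) = -1198103 - ((1287904 + 317951) - 498975) = -1198103 - (1605855 - 498975) = -1198103 - 1*1106880 = -1198103 - 1106880 = -2304983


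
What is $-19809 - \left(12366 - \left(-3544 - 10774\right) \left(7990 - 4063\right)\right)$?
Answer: $-56258961$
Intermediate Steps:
$-19809 - \left(12366 - \left(-3544 - 10774\right) \left(7990 - 4063\right)\right) = -19809 - \left(12366 - \left(-14318\right) 3927\right) = -19809 - \left(12366 - -56226786\right) = -19809 - \left(12366 + 56226786\right) = -19809 - 56239152 = -56258961$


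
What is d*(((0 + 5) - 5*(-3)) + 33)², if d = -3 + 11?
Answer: 22472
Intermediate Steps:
d = 8
d*(((0 + 5) - 5*(-3)) + 33)² = 8*(((0 + 5) - 5*(-3)) + 33)² = 8*((5 + 15) + 33)² = 8*(20 + 33)² = 8*53² = 8*2809 = 22472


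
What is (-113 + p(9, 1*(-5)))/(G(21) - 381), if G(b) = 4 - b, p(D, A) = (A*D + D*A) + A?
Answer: 104/199 ≈ 0.52261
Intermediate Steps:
p(D, A) = A + 2*A*D (p(D, A) = (A*D + A*D) + A = 2*A*D + A = A + 2*A*D)
(-113 + p(9, 1*(-5)))/(G(21) - 381) = (-113 + (1*(-5))*(1 + 2*9))/((4 - 1*21) - 381) = (-113 - 5*(1 + 18))/((4 - 21) - 381) = (-113 - 5*19)/(-17 - 381) = (-113 - 95)/(-398) = -208*(-1/398) = 104/199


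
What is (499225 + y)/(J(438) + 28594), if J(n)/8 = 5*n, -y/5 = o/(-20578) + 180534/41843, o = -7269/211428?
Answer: 30293174213524979695/2798337029648167056 ≈ 10.825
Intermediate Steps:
o = -2423/70476 (o = -7269*1/211428 = -2423/70476 ≈ -0.034380)
y = -1309102303319705/60683025320904 (y = -5*(-2423/70476/(-20578) + 180534/41843) = -5*(-2423/70476*(-1/20578) + 180534*(1/41843)) = -5*(2423/1450255128 + 180534/41843) = -5*261820460663941/60683025320904 = -1309102303319705/60683025320904 ≈ -21.573)
J(n) = 40*n (J(n) = 8*(5*n) = 40*n)
(499225 + y)/(J(438) + 28594) = (499225 - 1309102303319705/60683025320904)/(40*438 + 28594) = 30293174213524979695/(60683025320904*(17520 + 28594)) = (30293174213524979695/60683025320904)/46114 = (30293174213524979695/60683025320904)*(1/46114) = 30293174213524979695/2798337029648167056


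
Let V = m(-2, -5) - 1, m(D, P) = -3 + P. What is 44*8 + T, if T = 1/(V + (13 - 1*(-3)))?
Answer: 2465/7 ≈ 352.14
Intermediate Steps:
V = -9 (V = (-3 - 5) - 1 = -8 - 1 = -9)
T = 1/7 (T = 1/(-9 + (13 - 1*(-3))) = 1/(-9 + (13 + 3)) = 1/(-9 + 16) = 1/7 ≈ 0.14286)
44*8 + T = 44*8 + 1/7 = 352 + 1/7 = 2465/7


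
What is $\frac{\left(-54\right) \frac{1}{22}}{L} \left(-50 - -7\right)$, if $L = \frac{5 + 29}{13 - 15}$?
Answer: $- \frac{1161}{187} \approx -6.2086$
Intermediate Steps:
$L = -17$ ($L = \frac{34}{-2} = 34 \left(- \frac{1}{2}\right) = -17$)
$\frac{\left(-54\right) \frac{1}{22}}{L} \left(-50 - -7\right) = \frac{\left(-54\right) \frac{1}{22}}{-17} \left(-50 - -7\right) = - \frac{\left(-54\right) \frac{1}{22}}{17} \left(-50 + 7\right) = \left(- \frac{1}{17}\right) \left(- \frac{27}{11}\right) \left(-43\right) = \frac{27}{187} \left(-43\right) = - \frac{1161}{187}$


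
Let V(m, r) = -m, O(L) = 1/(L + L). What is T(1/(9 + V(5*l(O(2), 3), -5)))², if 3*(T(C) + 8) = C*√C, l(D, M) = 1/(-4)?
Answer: 39698560/620289 - 128*√41/5043 ≈ 63.838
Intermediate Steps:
O(L) = 1/(2*L)
l(D, M) = -¼
T(C) = -8 + C^(3/2)/3 (T(C) = -8 + (C*√C)/3 = -8 + C^(3/2)/3)
T(1/(9 + V(5*l(O(2), 3), -5)))² = (-8 + (1/(9 - 5*(-1)/4))^(3/2)/3)² = (-8 + (1/(9 - 1*(-5/4)))^(3/2)/3)² = (-8 + (1/(9 + 5/4))^(3/2)/3)² = (-8 + (1/(41/4))^(3/2)/3)² = (-8 + (4/41)^(3/2)/3)² = (-8 + (8*√41/1681)/3)² = (-8 + 8*√41/5043)²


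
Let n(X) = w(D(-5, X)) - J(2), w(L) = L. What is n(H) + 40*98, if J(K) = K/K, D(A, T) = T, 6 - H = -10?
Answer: 3935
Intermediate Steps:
H = 16 (H = 6 - 1*(-10) = 6 + 10 = 16)
J(K) = 1
n(X) = -1 + X (n(X) = X - 1*1 = X - 1 = -1 + X)
n(H) + 40*98 = (-1 + 16) + 40*98 = 15 + 3920 = 3935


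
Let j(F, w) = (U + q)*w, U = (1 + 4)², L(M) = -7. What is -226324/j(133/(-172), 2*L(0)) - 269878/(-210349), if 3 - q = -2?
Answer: 1704299137/3155235 ≈ 540.15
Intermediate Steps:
q = 5 (q = 3 - 1*(-2) = 3 + 2 = 5)
U = 25 (U = 5² = 25)
j(F, w) = 30*w (j(F, w) = (25 + 5)*w = 30*w)
-226324/j(133/(-172), 2*L(0)) - 269878/(-210349) = -226324/(30*(2*(-7))) - 269878/(-210349) = -226324/(30*(-14)) - 269878*(-1/210349) = -226324/(-420) + 269878/210349 = -226324*(-1/420) + 269878/210349 = 8083/15 + 269878/210349 = 1704299137/3155235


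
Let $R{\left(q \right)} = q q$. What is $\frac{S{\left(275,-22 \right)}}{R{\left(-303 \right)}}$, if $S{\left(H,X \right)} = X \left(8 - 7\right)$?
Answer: $- \frac{22}{91809} \approx -0.00023963$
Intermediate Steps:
$R{\left(q \right)} = q^{2}$
$S{\left(H,X \right)} = X$ ($S{\left(H,X \right)} = X 1 = X$)
$\frac{S{\left(275,-22 \right)}}{R{\left(-303 \right)}} = - \frac{22}{\left(-303\right)^{2}} = - \frac{22}{91809}$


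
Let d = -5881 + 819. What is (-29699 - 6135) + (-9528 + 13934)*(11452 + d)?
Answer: 28118506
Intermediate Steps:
d = -5062
(-29699 - 6135) + (-9528 + 13934)*(11452 + d) = (-29699 - 6135) + (-9528 + 13934)*(11452 - 5062) = -35834 + 4406*6390 = -35834 + 28154340 = 28118506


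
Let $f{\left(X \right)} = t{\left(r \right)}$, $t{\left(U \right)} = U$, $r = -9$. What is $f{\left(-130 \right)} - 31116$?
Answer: $-31125$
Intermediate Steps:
$f{\left(X \right)} = -9$
$f{\left(-130 \right)} - 31116 = -9 - 31116 = -31125$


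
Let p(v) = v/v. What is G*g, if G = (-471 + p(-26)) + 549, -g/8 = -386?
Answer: 243952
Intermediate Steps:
p(v) = 1
g = 3088 (g = -8*(-386) = 3088)
G = 79 (G = (-471 + 1) + 549 = -470 + 549 = 79)
G*g = 79*3088 = 243952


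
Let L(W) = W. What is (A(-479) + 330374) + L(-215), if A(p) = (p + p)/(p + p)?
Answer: 330160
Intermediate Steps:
A(p) = 1 (A(p) = (2*p)/((2*p)) = (2*p)*(1/(2*p)) = 1)
(A(-479) + 330374) + L(-215) = (1 + 330374) - 215 = 330375 - 215 = 330160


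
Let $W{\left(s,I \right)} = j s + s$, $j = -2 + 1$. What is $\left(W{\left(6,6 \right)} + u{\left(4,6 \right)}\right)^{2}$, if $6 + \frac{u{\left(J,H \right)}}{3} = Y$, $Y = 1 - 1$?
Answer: $324$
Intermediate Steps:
$j = -1$
$Y = 0$
$u{\left(J,H \right)} = -18$ ($u{\left(J,H \right)} = -18 + 3 \cdot 0 = -18 + 0 = -18$)
$W{\left(s,I \right)} = 0$ ($W{\left(s,I \right)} = - s + s = 0$)
$\left(W{\left(6,6 \right)} + u{\left(4,6 \right)}\right)^{2} = \left(0 - 18\right)^{2} = \left(-18\right)^{2} = 324$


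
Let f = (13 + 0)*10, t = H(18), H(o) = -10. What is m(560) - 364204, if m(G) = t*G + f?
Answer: -369674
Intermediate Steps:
t = -10
f = 130 (f = 13*10 = 130)
m(G) = 130 - 10*G (m(G) = -10*G + 130 = 130 - 10*G)
m(560) - 364204 = (130 - 10*560) - 364204 = (130 - 5600) - 364204 = -5470 - 364204 = -369674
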